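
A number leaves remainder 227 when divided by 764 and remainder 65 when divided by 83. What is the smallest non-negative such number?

Write x = 227 + 764·k. Then 764·k ≡ 65 − 227 ≡ 4 (mod 83).
Need 764⁻¹ mod 83. Extended Euclid on (83, 17):
83 = 4·17 + 15
17 = 1·15 + 2
15 = 7·2 + 1
2 = 2·1 + 0
Back-substitute:
1 = 15 − 7·2
1 = −7·17 + 8·15
1 = 8·83 − 39·17
764⁻¹ ≡ 44 (mod 83), so k ≡ 44·4 ≡ 10 (mod 83).
x = 227 + 764·10 = 7867.

7867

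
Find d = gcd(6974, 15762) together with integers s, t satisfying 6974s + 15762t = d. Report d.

Repeated division:
15762 = 2×6974 + 1814
6974 = 3×1814 + 1532
1814 = 1×1532 + 282
1532 = 5×282 + 122
282 = 2×122 + 38
122 = 3×38 + 8
38 = 4×8 + 6
8 = 1×6 + 2
6 = 3×2 + 0
gcd(6974, 15762) = 2.
Express as a combination:
2 = 8 − 6
2 = −38 + 5·8
2 = 5·122 − 16·38
2 = −16·282 + 37·122
2 = 37·1532 − 201·282
2 = −201·1814 + 238·1532
2 = 238·6974 − 915·1814
2 = −915·15762 + 2068·6974
So 2 = (-915)·15762 + (2068)·6974.

2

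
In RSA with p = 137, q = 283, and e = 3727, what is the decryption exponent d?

φ(n) = (p−1)(q−1) = 136·282 = 38352.
Need d with 3727·d ≡ 1 (mod 38352). Apply the extended Euclidean algorithm:
38352 = 10*3727 + 1082
3727 = 3*1082 + 481
1082 = 2*481 + 120
481 = 4*120 + 1
120 = 120*1 + 0
Back-substitute:
1 = 481 − 4·120
1 = −4·1082 + 9·481
1 = 9·3727 − 31·1082
1 = −31·38352 + 319·3727
So 3727·319 ≡ 1 (mod 38352), hence d = 319.

319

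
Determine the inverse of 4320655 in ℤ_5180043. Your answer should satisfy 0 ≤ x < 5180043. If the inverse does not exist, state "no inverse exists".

Apply the Euclidean algorithm to 5180043 and 4320655:
5180043 = 1*4320655 + 859388
4320655 = 5*859388 + 23715
859388 = 36*23715 + 5648
23715 = 4*5648 + 1123
5648 = 5*1123 + 33
1123 = 34*33 + 1
33 = 33*1 + 0
Since gcd(4320655, 5180043) = 1, back-substitute to write 1 as a combination:
1 = 1123 − 34·33
1 = −34·5648 + 171·1123
1 = 171·23715 − 718·5648
1 = −718·859388 + 26019·23715
1 = 26019·4320655 − 130813·859388
1 = −130813·5180043 + 156832·4320655
So 4320655·156832 ≡ 1 (mod 5180043).

156832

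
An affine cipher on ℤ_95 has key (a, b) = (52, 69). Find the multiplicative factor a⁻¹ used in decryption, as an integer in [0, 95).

Run Euclid on (95, 52):
95 = 1×52 + 43
52 = 1×43 + 9
43 = 4×9 + 7
9 = 1×7 + 2
7 = 3×2 + 1
2 = 2×1 + 0
Since gcd(52, 95) = 1, back-substitute to write 1 as a combination:
1 = 7 − 3·2
1 = −3·9 + 4·7
1 = 4·43 − 19·9
1 = −19·52 + 23·43
1 = 23·95 − 42·52
So 52·(-42) ≡ 1 (mod 95), and -42 ≡ 53 (mod 95).

53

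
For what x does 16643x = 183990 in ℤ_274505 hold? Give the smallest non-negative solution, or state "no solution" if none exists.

gcd(16643, 274505):
274505 = 16×16643 + 8217
16643 = 2×8217 + 209
8217 = 39×209 + 66
209 = 3×66 + 11
66 = 6×11 + 0
gcd = 11, but 11 ∤ 183990, so the congruence has no solution.

no solution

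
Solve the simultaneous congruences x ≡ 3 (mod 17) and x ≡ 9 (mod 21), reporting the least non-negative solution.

Write x = 3 + 17·k. Then 17·k ≡ 9 − 3 ≡ 6 (mod 21).
Need 17⁻¹ mod 21. Extended Euclid on (21, 17):
21 = 1*17 + 4
17 = 4*4 + 1
4 = 4*1 + 0
Back-substitute:
1 = 17 − 4·4
1 = −4·21 + 5·17
17⁻¹ ≡ 5 (mod 21), so k ≡ 5·6 ≡ 9 (mod 21).
x = 3 + 17·9 = 156.

156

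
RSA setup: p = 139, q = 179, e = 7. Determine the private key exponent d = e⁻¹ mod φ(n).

21055

φ(n) = (p−1)(q−1) = 138·178 = 24564.
Need d with 7·d ≡ 1 (mod 24564). Apply the extended Euclidean algorithm:
24564 = 3509*7 + 1
7 = 7*1 + 0
Back-substitute:
1 = 24564 − 3509·7
So 7·(-3509) ≡ 1 (mod 24564), hence d ≡ -3509 ≡ 21055 (mod 24564).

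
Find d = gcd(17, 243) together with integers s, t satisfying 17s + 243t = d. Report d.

1

Euclidean algorithm:
243 = 14×17 + 5
17 = 3×5 + 2
5 = 2×2 + 1
2 = 2×1 + 0
gcd(17, 243) = 1.
Working backward:
1 = 5 − 2·2
1 = −2·17 + 7·5
1 = 7·243 − 100·17
So 1 = (7)·243 + (-100)·17.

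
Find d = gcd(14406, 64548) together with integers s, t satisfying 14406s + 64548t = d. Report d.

Repeated division:
64548 = 4*14406 + 6924
14406 = 2*6924 + 558
6924 = 12*558 + 228
558 = 2*228 + 102
228 = 2*102 + 24
102 = 4*24 + 6
24 = 4*6 + 0
gcd(14406, 64548) = 6.
Express as a combination:
6 = 102 − 4·24
6 = −4·228 + 9·102
6 = 9·558 − 22·228
6 = −22·6924 + 273·558
6 = 273·14406 − 568·6924
6 = −568·64548 + 2545·14406
So 6 = (-568)·64548 + (2545)·14406.

6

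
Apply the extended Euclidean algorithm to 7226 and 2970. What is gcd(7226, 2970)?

2

Apply Euclid's algorithm to 7226 and 2970:
7226 = 2·2970 + 1286
2970 = 2·1286 + 398
1286 = 3·398 + 92
398 = 4·92 + 30
92 = 3·30 + 2
30 = 15·2 + 0
gcd(7226, 2970) = 2.
Express as a combination:
2 = 92 − 3·30
2 = −3·398 + 13·92
2 = 13·1286 − 42·398
2 = −42·2970 + 97·1286
2 = 97·7226 − 236·2970
So 2 = (97)·7226 + (-236)·2970.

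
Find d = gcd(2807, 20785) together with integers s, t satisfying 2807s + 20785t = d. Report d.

Repeated division:
20785 = 7·2807 + 1136
2807 = 2·1136 + 535
1136 = 2·535 + 66
535 = 8·66 + 7
66 = 9·7 + 3
7 = 2·3 + 1
3 = 3·1 + 0
gcd(2807, 20785) = 1.
Working backward:
1 = 7 − 2·3
1 = −2·66 + 19·7
1 = 19·535 − 154·66
1 = −154·1136 + 327·535
1 = 327·2807 − 808·1136
1 = −808·20785 + 5983·2807
So 1 = (-808)·20785 + (5983)·2807.

1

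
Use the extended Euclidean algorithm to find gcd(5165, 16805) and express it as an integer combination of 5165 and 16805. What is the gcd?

Euclidean algorithm:
16805 = 3*5165 + 1310
5165 = 3*1310 + 1235
1310 = 1*1235 + 75
1235 = 16*75 + 35
75 = 2*35 + 5
35 = 7*5 + 0
gcd(5165, 16805) = 5.
Working backward:
5 = 75 − 2·35
5 = −2·1235 + 33·75
5 = 33·1310 − 35·1235
5 = −35·5165 + 138·1310
5 = 138·16805 − 449·5165
So 5 = (138)·16805 + (-449)·5165.

5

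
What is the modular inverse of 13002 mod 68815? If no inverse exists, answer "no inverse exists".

32608

Extended Euclidean algorithm:
68815 = 5*13002 + 3805
13002 = 3*3805 + 1587
3805 = 2*1587 + 631
1587 = 2*631 + 325
631 = 1*325 + 306
325 = 1*306 + 19
306 = 16*19 + 2
19 = 9*2 + 1
2 = 2*1 + 0
The gcd is 1. Working backward:
1 = 19 − 9·2
1 = −9·306 + 145·19
1 = 145·325 − 154·306
1 = −154·631 + 299·325
1 = 299·1587 − 752·631
1 = −752·3805 + 1803·1587
1 = 1803·13002 − 6161·3805
1 = −6161·68815 + 32608·13002
So 13002·32608 ≡ 1 (mod 68815).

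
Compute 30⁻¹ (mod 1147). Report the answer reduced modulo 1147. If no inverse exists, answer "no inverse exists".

gcd(1147, 30) by repeated division:
1147 = 38·30 + 7
30 = 4·7 + 2
7 = 3·2 + 1
2 = 2·1 + 0
The gcd is 1. Working backward:
1 = 7 − 3·2
1 = −3·30 + 13·7
1 = 13·1147 − 497·30
Thus 30·(-497) ≡ 1 (mod 1147); reducing, -497 mod 1147 = 650.

650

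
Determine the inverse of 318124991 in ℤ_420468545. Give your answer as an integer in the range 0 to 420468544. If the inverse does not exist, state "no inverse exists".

Apply the Euclidean algorithm to 420468545 and 318124991:
420468545 = 1*318124991 + 102343554
318124991 = 3*102343554 + 11094329
102343554 = 9*11094329 + 2494593
11094329 = 4*2494593 + 1115957
2494593 = 2*1115957 + 262679
1115957 = 4*262679 + 65241
262679 = 4*65241 + 1715
65241 = 38*1715 + 71
1715 = 24*71 + 11
71 = 6*11 + 5
11 = 2*5 + 1
5 = 5*1 + 0
gcd = 1, so the inverse exists. Back-substitute:
1 = 11 − 2·5
1 = −2·71 + 13·11
1 = 13·1715 − 314·71
1 = −314·65241 + 11945·1715
1 = 11945·262679 − 48094·65241
1 = −48094·1115957 + 204321·262679
1 = 204321·2494593 − 456736·1115957
1 = −456736·11094329 + 2031265·2494593
1 = 2031265·102343554 − 18738121·11094329
1 = −18738121·318124991 + 58245628·102343554
1 = 58245628·420468545 − 76983749·318124991
Hence 318124991⁻¹ ≡ -76983749 ≡ 343484796 (mod 420468545).

343484796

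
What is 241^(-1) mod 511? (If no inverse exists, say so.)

229

Apply the Euclidean algorithm to 511 and 241:
511 = 2*241 + 29
241 = 8*29 + 9
29 = 3*9 + 2
9 = 4*2 + 1
2 = 2*1 + 0
Since gcd(241, 511) = 1, back-substitute to write 1 as a combination:
1 = 9 − 4·2
1 = −4·29 + 13·9
1 = 13·241 − 108·29
1 = −108·511 + 229·241
So 241·229 ≡ 1 (mod 511).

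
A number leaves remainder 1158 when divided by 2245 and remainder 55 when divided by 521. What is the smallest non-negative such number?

Write x = 1158 + 2245·k. Then 2245·k ≡ 55 − 1158 ≡ 460 (mod 521).
Need 2245⁻¹ mod 521. Extended Euclid on (521, 161):
521 = 3·161 + 38
161 = 4·38 + 9
38 = 4·9 + 2
9 = 4·2 + 1
2 = 2·1 + 0
Back-substitute:
1 = 9 − 4·2
1 = −4·38 + 17·9
1 = 17·161 − 72·38
1 = −72·521 + 233·161
2245⁻¹ ≡ 233 (mod 521), so k ≡ 233·460 ≡ 375 (mod 521).
x = 1158 + 2245·375 = 843033.

843033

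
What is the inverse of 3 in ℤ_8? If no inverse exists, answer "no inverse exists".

Apply the Euclidean algorithm to 8 and 3:
8 = 2*3 + 2
3 = 1*2 + 1
2 = 2*1 + 0
Since gcd(3, 8) = 1, back-substitute to write 1 as a combination:
1 = 3 − 2
1 = −8 + 3·3
So 3·3 ≡ 1 (mod 8).

3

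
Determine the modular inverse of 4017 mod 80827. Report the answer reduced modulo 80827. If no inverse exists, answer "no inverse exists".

26721

Extended Euclidean algorithm:
80827 = 20·4017 + 487
4017 = 8·487 + 121
487 = 4·121 + 3
121 = 40·3 + 1
3 = 3·1 + 0
The gcd is 1. Working backward:
1 = 121 − 40·3
1 = −40·487 + 161·121
1 = 161·4017 − 1328·487
1 = −1328·80827 + 26721·4017
So 4017·26721 ≡ 1 (mod 80827).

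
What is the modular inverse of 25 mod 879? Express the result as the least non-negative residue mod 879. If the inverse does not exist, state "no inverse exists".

211

Run Euclid on (879, 25):
879 = 35×25 + 4
25 = 6×4 + 1
4 = 4×1 + 0
The gcd is 1. Working backward:
1 = 25 − 6·4
1 = −6·879 + 211·25
So 25·211 ≡ 1 (mod 879).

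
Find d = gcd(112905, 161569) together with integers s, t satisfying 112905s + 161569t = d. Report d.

Repeated division:
161569 = 1·112905 + 48664
112905 = 2·48664 + 15577
48664 = 3·15577 + 1933
15577 = 8·1933 + 113
1933 = 17·113 + 12
113 = 9·12 + 5
12 = 2·5 + 2
5 = 2·2 + 1
2 = 2·1 + 0
gcd(112905, 161569) = 1.
Express as a combination:
1 = 5 − 2·2
1 = −2·12 + 5·5
1 = 5·113 − 47·12
1 = −47·1933 + 804·113
1 = 804·15577 − 6479·1933
1 = −6479·48664 + 20241·15577
1 = 20241·112905 − 46961·48664
1 = −46961·161569 + 67202·112905
So 1 = (-46961)·161569 + (67202)·112905.

1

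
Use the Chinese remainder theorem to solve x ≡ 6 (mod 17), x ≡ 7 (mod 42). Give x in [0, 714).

Write x = 6 + 17·k. Then 17·k ≡ 7 − 6 ≡ 1 (mod 42).
Need 17⁻¹ mod 42. Extended Euclid on (42, 17):
42 = 2·17 + 8
17 = 2·8 + 1
8 = 8·1 + 0
Back-substitute:
1 = 17 − 2·8
1 = −2·42 + 5·17
17⁻¹ ≡ 5 (mod 42), so k ≡ 5·1 ≡ 5 (mod 42).
x = 6 + 17·5 = 91.

91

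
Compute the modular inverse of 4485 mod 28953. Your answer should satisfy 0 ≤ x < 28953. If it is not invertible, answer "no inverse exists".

no inverse exists

Compute gcd(4485, 28953):
28953 = 6×4485 + 2043
4485 = 2×2043 + 399
2043 = 5×399 + 48
399 = 8×48 + 15
48 = 3×15 + 3
15 = 5×3 + 0
The gcd is 3, not 1, hence no inverse exists.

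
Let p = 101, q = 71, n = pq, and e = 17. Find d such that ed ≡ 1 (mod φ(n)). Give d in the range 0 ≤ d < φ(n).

φ(n) = (p−1)(q−1) = 100·70 = 7000.
Need d with 17·d ≡ 1 (mod 7000). Apply the extended Euclidean algorithm:
7000 = 411*17 + 13
17 = 1*13 + 4
13 = 3*4 + 1
4 = 4*1 + 0
Back-substitute:
1 = 13 − 3·4
1 = −3·17 + 4·13
1 = 4·7000 − 1647·17
So 17·(-1647) ≡ 1 (mod 7000), hence d ≡ -1647 ≡ 5353 (mod 7000).

5353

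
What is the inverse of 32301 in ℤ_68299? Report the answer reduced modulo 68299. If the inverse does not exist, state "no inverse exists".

16091

Extended Euclidean algorithm:
68299 = 2*32301 + 3697
32301 = 8*3697 + 2725
3697 = 1*2725 + 972
2725 = 2*972 + 781
972 = 1*781 + 191
781 = 4*191 + 17
191 = 11*17 + 4
17 = 4*4 + 1
4 = 4*1 + 0
The gcd is 1. Working backward:
1 = 17 − 4·4
1 = −4·191 + 45·17
1 = 45·781 − 184·191
1 = −184·972 + 229·781
1 = 229·2725 − 642·972
1 = −642·3697 + 871·2725
1 = 871·32301 − 7610·3697
1 = −7610·68299 + 16091·32301
So 32301·16091 ≡ 1 (mod 68299).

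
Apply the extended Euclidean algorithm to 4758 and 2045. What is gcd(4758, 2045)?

1

Apply Euclid's algorithm to 4758 and 2045:
4758 = 2·2045 + 668
2045 = 3·668 + 41
668 = 16·41 + 12
41 = 3·12 + 5
12 = 2·5 + 2
5 = 2·2 + 1
2 = 2·1 + 0
gcd(4758, 2045) = 1.
Working backward:
1 = 5 − 2·2
1 = −2·12 + 5·5
1 = 5·41 − 17·12
1 = −17·668 + 277·41
1 = 277·2045 − 848·668
1 = −848·4758 + 1973·2045
So 1 = (-848)·4758 + (1973)·2045.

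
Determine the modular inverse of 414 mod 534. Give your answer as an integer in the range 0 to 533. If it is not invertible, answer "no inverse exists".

Euclidean algorithm on 534, 414:
534 = 1*414 + 120
414 = 3*120 + 54
120 = 2*54 + 12
54 = 4*12 + 6
12 = 2*6 + 0
gcd(414, 534) = 6 ≠ 1, so 414 has no multiplicative inverse modulo 534.

no inverse exists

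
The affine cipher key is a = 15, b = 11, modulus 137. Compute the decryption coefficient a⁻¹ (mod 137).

Extended Euclidean algorithm:
137 = 9·15 + 2
15 = 7·2 + 1
2 = 2·1 + 0
gcd = 1, so the inverse exists. Back-substitute:
1 = 15 − 7·2
1 = −7·137 + 64·15
So 15·64 ≡ 1 (mod 137).

64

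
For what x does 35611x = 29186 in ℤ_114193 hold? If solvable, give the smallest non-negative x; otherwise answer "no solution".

96897

First find gcd(35611, 114193):
114193 = 3×35611 + 7360
35611 = 4×7360 + 6171
7360 = 1×6171 + 1189
6171 = 5×1189 + 226
1189 = 5×226 + 59
226 = 3×59 + 49
59 = 1×49 + 10
49 = 4×10 + 9
10 = 1×9 + 1
9 = 9×1 + 0
gcd = 1, so a unique solution mod 114193 exists.
Back-substitute for the Bézout coefficients:
1 = 10 − 9
1 = −49 + 5·10
1 = 5·59 − 6·49
1 = −6·226 + 23·59
1 = 23·1189 − 121·226
1 = −121·6171 + 628·1189
1 = 628·7360 − 749·6171
1 = −749·35611 + 3624·7360
1 = 3624·114193 − 11621·35611
So 35611·(-11621) ≡ 1 (mod 114193), giving 35611⁻¹ ≡ 102572.
x ≡ 35611⁻¹·29186 ≡ 102572·29186 ≡ 96897 (mod 114193).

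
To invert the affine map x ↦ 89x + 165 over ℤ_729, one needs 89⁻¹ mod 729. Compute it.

557

Extended Euclidean algorithm:
729 = 8·89 + 17
89 = 5·17 + 4
17 = 4·4 + 1
4 = 4·1 + 0
gcd = 1, so the inverse exists. Back-substitute:
1 = 17 − 4·4
1 = −4·89 + 21·17
1 = 21·729 − 172·89
So 89·(-172) ≡ 1 (mod 729), and -172 ≡ 557 (mod 729).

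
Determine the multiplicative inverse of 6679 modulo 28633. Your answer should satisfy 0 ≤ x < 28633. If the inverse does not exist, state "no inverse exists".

Run Euclid on (28633, 6679):
28633 = 4*6679 + 1917
6679 = 3*1917 + 928
1917 = 2*928 + 61
928 = 15*61 + 13
61 = 4*13 + 9
13 = 1*9 + 4
9 = 2*4 + 1
4 = 4*1 + 0
Since gcd(6679, 28633) = 1, back-substitute to write 1 as a combination:
1 = 9 − 2·4
1 = −2·13 + 3·9
1 = 3·61 − 14·13
1 = −14·928 + 213·61
1 = 213·1917 − 440·928
1 = −440·6679 + 1533·1917
1 = 1533·28633 − 6572·6679
Hence 6679⁻¹ ≡ -6572 ≡ 22061 (mod 28633).

22061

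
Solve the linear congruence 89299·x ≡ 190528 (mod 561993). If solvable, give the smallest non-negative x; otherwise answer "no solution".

398386

First find gcd(89299, 561993):
561993 = 6*89299 + 26199
89299 = 3*26199 + 10702
26199 = 2*10702 + 4795
10702 = 2*4795 + 1112
4795 = 4*1112 + 347
1112 = 3*347 + 71
347 = 4*71 + 63
71 = 1*63 + 8
63 = 7*8 + 7
8 = 1*7 + 1
7 = 7*1 + 0
gcd = 1, so a unique solution mod 561993 exists.
Back-substitute for the Bézout coefficients:
1 = 8 − 7
1 = −63 + 8·8
1 = 8·71 − 9·63
1 = −9·347 + 44·71
1 = 44·1112 − 141·347
1 = −141·4795 + 608·1112
1 = 608·10702 − 1357·4795
1 = −1357·26199 + 3322·10702
1 = 3322·89299 − 11323·26199
1 = −11323·561993 + 71260·89299
So 89299·(71260) ≡ 1 (mod 561993), giving 89299⁻¹ ≡ 71260.
x ≡ 89299⁻¹·190528 ≡ 71260·190528 ≡ 398386 (mod 561993).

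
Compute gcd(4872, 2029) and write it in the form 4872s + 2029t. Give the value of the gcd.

Apply Euclid's algorithm to 4872 and 2029:
4872 = 2·2029 + 814
2029 = 2·814 + 401
814 = 2·401 + 12
401 = 33·12 + 5
12 = 2·5 + 2
5 = 2·2 + 1
2 = 2·1 + 0
gcd(4872, 2029) = 1.
Back-substituting:
1 = 5 − 2·2
1 = −2·12 + 5·5
1 = 5·401 − 167·12
1 = −167·814 + 339·401
1 = 339·2029 − 845·814
1 = −845·4872 + 2029·2029
So 1 = (-845)·4872 + (2029)·2029.

1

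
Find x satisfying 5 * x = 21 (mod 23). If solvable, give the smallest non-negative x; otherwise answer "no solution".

18

First find gcd(5, 23):
23 = 4*5 + 3
5 = 1*3 + 2
3 = 1*2 + 1
2 = 2*1 + 0
gcd = 1, so a unique solution mod 23 exists.
Back-substitute for the Bézout coefficients:
1 = 3 − 2
1 = −5 + 2·3
1 = 2·23 − 9·5
So 5·(-9) ≡ 1 (mod 23), giving 5⁻¹ ≡ 14.
x ≡ 5⁻¹·21 ≡ 14·21 ≡ 18 (mod 23).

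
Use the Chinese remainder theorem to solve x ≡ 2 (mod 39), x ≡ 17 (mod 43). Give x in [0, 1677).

275

Write x = 2 + 39·k. Then 39·k ≡ 17 − 2 ≡ 15 (mod 43).
Need 39⁻¹ mod 43. Extended Euclid on (43, 39):
43 = 1×39 + 4
39 = 9×4 + 3
4 = 1×3 + 1
3 = 3×1 + 0
Back-substitute:
1 = 4 − 3
1 = −39 + 10·4
1 = 10·43 − 11·39
39⁻¹ ≡ 32 (mod 43), so k ≡ 32·15 ≡ 7 (mod 43).
x = 2 + 39·7 = 275.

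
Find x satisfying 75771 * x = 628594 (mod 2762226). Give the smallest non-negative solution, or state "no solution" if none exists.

no solution

gcd(75771, 2762226):
2762226 = 36*75771 + 34470
75771 = 2*34470 + 6831
34470 = 5*6831 + 315
6831 = 21*315 + 216
315 = 1*216 + 99
216 = 2*99 + 18
99 = 5*18 + 9
18 = 2*9 + 0
gcd = 9, but 9 ∤ 628594, so the congruence has no solution.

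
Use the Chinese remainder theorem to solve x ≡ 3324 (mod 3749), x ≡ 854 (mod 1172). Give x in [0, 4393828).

Write x = 3324 + 3749·k. Then 3749·k ≡ 854 − 3324 ≡ 1046 (mod 1172).
Need 3749⁻¹ mod 1172. Extended Euclid on (1172, 233):
1172 = 5×233 + 7
233 = 33×7 + 2
7 = 3×2 + 1
2 = 2×1 + 0
Back-substitute:
1 = 7 − 3·2
1 = −3·233 + 100·7
1 = 100·1172 − 503·233
3749⁻¹ ≡ 669 (mod 1172), so k ≡ 669·1046 ≡ 90 (mod 1172).
x = 3324 + 3749·90 = 340734.

340734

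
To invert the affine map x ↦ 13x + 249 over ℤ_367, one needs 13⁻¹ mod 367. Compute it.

Extended Euclidean algorithm:
367 = 28*13 + 3
13 = 4*3 + 1
3 = 3*1 + 0
gcd = 1, so the inverse exists. Back-substitute:
1 = 13 − 4·3
1 = −4·367 + 113·13
So 13·113 ≡ 1 (mod 367).

113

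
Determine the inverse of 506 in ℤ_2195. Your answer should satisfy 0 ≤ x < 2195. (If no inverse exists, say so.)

Run Euclid on (2195, 506):
2195 = 4*506 + 171
506 = 2*171 + 164
171 = 1*164 + 7
164 = 23*7 + 3
7 = 2*3 + 1
3 = 3*1 + 0
Since gcd(506, 2195) = 1, back-substitute to write 1 as a combination:
1 = 7 − 2·3
1 = −2·164 + 47·7
1 = 47·171 − 49·164
1 = −49·506 + 145·171
1 = 145·2195 − 629·506
So 506·(-629) ≡ 1 (mod 2195), and -629 ≡ 1566 (mod 2195).

1566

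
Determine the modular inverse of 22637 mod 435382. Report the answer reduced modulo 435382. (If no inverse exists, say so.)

Extended Euclidean algorithm:
435382 = 19*22637 + 5279
22637 = 4*5279 + 1521
5279 = 3*1521 + 716
1521 = 2*716 + 89
716 = 8*89 + 4
89 = 22*4 + 1
4 = 4*1 + 0
gcd = 1, so the inverse exists. Back-substitute:
1 = 89 − 22·4
1 = −22·716 + 177·89
1 = 177·1521 − 376·716
1 = −376·5279 + 1305·1521
1 = 1305·22637 − 5596·5279
1 = −5596·435382 + 107629·22637
So 22637·107629 ≡ 1 (mod 435382).

107629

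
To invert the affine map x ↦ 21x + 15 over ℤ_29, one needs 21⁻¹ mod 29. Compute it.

18

Extended Euclidean algorithm:
29 = 1×21 + 8
21 = 2×8 + 5
8 = 1×5 + 3
5 = 1×3 + 2
3 = 1×2 + 1
2 = 2×1 + 0
Since gcd(21, 29) = 1, back-substitute to write 1 as a combination:
1 = 3 − 2
1 = −5 + 2·3
1 = 2·8 − 3·5
1 = −3·21 + 8·8
1 = 8·29 − 11·21
So 21·(-11) ≡ 1 (mod 29), and -11 ≡ 18 (mod 29).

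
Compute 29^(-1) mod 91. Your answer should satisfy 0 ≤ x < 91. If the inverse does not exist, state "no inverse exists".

22

gcd(91, 29) by repeated division:
91 = 3×29 + 4
29 = 7×4 + 1
4 = 4×1 + 0
gcd = 1, so the inverse exists. Back-substitute:
1 = 29 − 7·4
1 = −7·91 + 22·29
So 29·22 ≡ 1 (mod 91).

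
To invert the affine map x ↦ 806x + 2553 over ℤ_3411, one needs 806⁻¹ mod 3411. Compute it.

Apply the Euclidean algorithm to 3411 and 806:
3411 = 4*806 + 187
806 = 4*187 + 58
187 = 3*58 + 13
58 = 4*13 + 6
13 = 2*6 + 1
6 = 6*1 + 0
gcd = 1, so the inverse exists. Back-substitute:
1 = 13 − 2·6
1 = −2·58 + 9·13
1 = 9·187 − 29·58
1 = −29·806 + 125·187
1 = 125·3411 − 529·806
So 806·(-529) ≡ 1 (mod 3411), and -529 ≡ 2882 (mod 3411).

2882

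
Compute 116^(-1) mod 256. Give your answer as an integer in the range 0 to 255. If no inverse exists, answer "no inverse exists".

Compute gcd(116, 256):
256 = 2*116 + 24
116 = 4*24 + 20
24 = 1*20 + 4
20 = 5*4 + 0
gcd(116, 256) = 4 ≠ 1, so 116 has no multiplicative inverse modulo 256.

no inverse exists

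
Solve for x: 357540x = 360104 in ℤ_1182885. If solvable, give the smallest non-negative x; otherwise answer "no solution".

gcd(357540, 1182885):
1182885 = 3×357540 + 110265
357540 = 3×110265 + 26745
110265 = 4×26745 + 3285
26745 = 8×3285 + 465
3285 = 7×465 + 30
465 = 15×30 + 15
30 = 2×15 + 0
gcd = 15, but 15 ∤ 360104, so the congruence has no solution.

no solution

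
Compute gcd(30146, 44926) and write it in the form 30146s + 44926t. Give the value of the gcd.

Repeated division:
44926 = 1·30146 + 14780
30146 = 2·14780 + 586
14780 = 25·586 + 130
586 = 4·130 + 66
130 = 1·66 + 64
66 = 1·64 + 2
64 = 32·2 + 0
gcd(30146, 44926) = 2.
Working backward:
2 = 66 − 64
2 = −130 + 2·66
2 = 2·586 − 9·130
2 = −9·14780 + 227·586
2 = 227·30146 − 463·14780
2 = −463·44926 + 690·30146
So 2 = (-463)·44926 + (690)·30146.

2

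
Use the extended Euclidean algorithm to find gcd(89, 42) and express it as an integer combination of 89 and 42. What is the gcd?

1

Apply Euclid's algorithm to 89 and 42:
89 = 2×42 + 5
42 = 8×5 + 2
5 = 2×2 + 1
2 = 2×1 + 0
gcd(89, 42) = 1.
Back-substituting:
1 = 5 − 2·2
1 = −2·42 + 17·5
1 = 17·89 − 36·42
So 1 = (17)·89 + (-36)·42.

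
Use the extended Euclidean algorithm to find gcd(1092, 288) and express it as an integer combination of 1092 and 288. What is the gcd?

12

Euclidean algorithm:
1092 = 3·288 + 228
288 = 1·228 + 60
228 = 3·60 + 48
60 = 1·48 + 12
48 = 4·12 + 0
gcd(1092, 288) = 12.
Express as a combination:
12 = 60 − 48
12 = −228 + 4·60
12 = 4·288 − 5·228
12 = −5·1092 + 19·288
So 12 = (-5)·1092 + (19)·288.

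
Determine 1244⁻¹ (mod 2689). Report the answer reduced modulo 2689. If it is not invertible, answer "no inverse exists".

Extended Euclidean algorithm:
2689 = 2·1244 + 201
1244 = 6·201 + 38
201 = 5·38 + 11
38 = 3·11 + 5
11 = 2·5 + 1
5 = 5·1 + 0
gcd = 1, so the inverse exists. Back-substitute:
1 = 11 − 2·5
1 = −2·38 + 7·11
1 = 7·201 − 37·38
1 = −37·1244 + 229·201
1 = 229·2689 − 495·1244
So 1244·(-495) ≡ 1 (mod 2689), and -495 ≡ 2194 (mod 2689).

2194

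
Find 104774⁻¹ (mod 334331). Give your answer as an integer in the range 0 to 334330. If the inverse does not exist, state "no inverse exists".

136730

gcd(334331, 104774) by repeated division:
334331 = 3×104774 + 20009
104774 = 5×20009 + 4729
20009 = 4×4729 + 1093
4729 = 4×1093 + 357
1093 = 3×357 + 22
357 = 16×22 + 5
22 = 4×5 + 2
5 = 2×2 + 1
2 = 2×1 + 0
The gcd is 1. Working backward:
1 = 5 − 2·2
1 = −2·22 + 9·5
1 = 9·357 − 146·22
1 = −146·1093 + 447·357
1 = 447·4729 − 1934·1093
1 = −1934·20009 + 8183·4729
1 = 8183·104774 − 42849·20009
1 = −42849·334331 + 136730·104774
So 104774·136730 ≡ 1 (mod 334331).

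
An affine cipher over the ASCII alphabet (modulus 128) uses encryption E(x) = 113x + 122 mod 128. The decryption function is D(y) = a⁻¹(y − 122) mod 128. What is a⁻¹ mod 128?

17

Apply the Euclidean algorithm to 128 and 113:
128 = 1·113 + 15
113 = 7·15 + 8
15 = 1·8 + 7
8 = 1·7 + 1
7 = 7·1 + 0
Since gcd(113, 128) = 1, back-substitute to write 1 as a combination:
1 = 8 − 7
1 = −15 + 2·8
1 = 2·113 − 15·15
1 = −15·128 + 17·113
So 113·17 ≡ 1 (mod 128).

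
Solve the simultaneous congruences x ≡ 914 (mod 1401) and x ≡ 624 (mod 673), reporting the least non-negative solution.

Write x = 914 + 1401·k. Then 1401·k ≡ 624 − 914 ≡ 383 (mod 673).
Need 1401⁻¹ mod 673. Extended Euclid on (673, 55):
673 = 12·55 + 13
55 = 4·13 + 3
13 = 4·3 + 1
3 = 3·1 + 0
Back-substitute:
1 = 13 − 4·3
1 = −4·55 + 17·13
1 = 17·673 − 208·55
1401⁻¹ ≡ 465 (mod 673), so k ≡ 465·383 ≡ 423 (mod 673).
x = 914 + 1401·423 = 593537.

593537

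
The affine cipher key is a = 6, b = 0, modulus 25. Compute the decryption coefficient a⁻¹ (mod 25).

21

Extended Euclidean algorithm:
25 = 4×6 + 1
6 = 6×1 + 0
Since gcd(6, 25) = 1, back-substitute to write 1 as a combination:
1 = 25 − 4·6
Thus 6·(-4) ≡ 1 (mod 25); reducing, -4 mod 25 = 21.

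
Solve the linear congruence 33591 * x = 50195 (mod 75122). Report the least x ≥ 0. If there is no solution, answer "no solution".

43367

First find gcd(33591, 75122):
75122 = 2·33591 + 7940
33591 = 4·7940 + 1831
7940 = 4·1831 + 616
1831 = 2·616 + 599
616 = 1·599 + 17
599 = 35·17 + 4
17 = 4·4 + 1
4 = 4·1 + 0
gcd = 1, so a unique solution mod 75122 exists.
Back-substitute for the Bézout coefficients:
1 = 17 − 4·4
1 = −4·599 + 141·17
1 = 141·616 − 145·599
1 = −145·1831 + 431·616
1 = 431·7940 − 1869·1831
1 = −1869·33591 + 7907·7940
1 = 7907·75122 − 17683·33591
So 33591·(-17683) ≡ 1 (mod 75122), giving 33591⁻¹ ≡ 57439.
x ≡ 33591⁻¹·50195 ≡ 57439·50195 ≡ 43367 (mod 75122).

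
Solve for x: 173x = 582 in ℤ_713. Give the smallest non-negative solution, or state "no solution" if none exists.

First find gcd(173, 713):
713 = 4×173 + 21
173 = 8×21 + 5
21 = 4×5 + 1
5 = 5×1 + 0
gcd = 1, so a unique solution mod 713 exists.
Back-substitute for the Bézout coefficients:
1 = 21 − 4·5
1 = −4·173 + 33·21
1 = 33·713 − 136·173
So 173·(-136) ≡ 1 (mod 713), giving 173⁻¹ ≡ 577.
x ≡ 173⁻¹·582 ≡ 577·582 ≡ 704 (mod 713).

704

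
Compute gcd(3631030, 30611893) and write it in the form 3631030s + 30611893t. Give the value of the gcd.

13

Apply Euclid's algorithm to 30611893 and 3631030:
30611893 = 8·3631030 + 1563653
3631030 = 2·1563653 + 503724
1563653 = 3·503724 + 52481
503724 = 9·52481 + 31395
52481 = 1·31395 + 21086
31395 = 1·21086 + 10309
21086 = 2·10309 + 468
10309 = 22·468 + 13
468 = 36·13 + 0
gcd(3631030, 30611893) = 13.
Express as a combination:
13 = 10309 − 22·468
13 = −22·21086 + 45·10309
13 = 45·31395 − 67·21086
13 = −67·52481 + 112·31395
13 = 112·503724 − 1075·52481
13 = −1075·1563653 + 3337·503724
13 = 3337·3631030 − 7749·1563653
13 = −7749·30611893 + 65329·3631030
So 13 = (-7749)·30611893 + (65329)·3631030.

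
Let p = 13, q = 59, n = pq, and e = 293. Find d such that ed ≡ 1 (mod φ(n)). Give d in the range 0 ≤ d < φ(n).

677

φ(n) = (p−1)(q−1) = 12·58 = 696.
Need d with 293·d ≡ 1 (mod 696). Apply the extended Euclidean algorithm:
696 = 2×293 + 110
293 = 2×110 + 73
110 = 1×73 + 37
73 = 1×37 + 36
37 = 1×36 + 1
36 = 36×1 + 0
Back-substitute:
1 = 37 − 36
1 = −73 + 2·37
1 = 2·110 − 3·73
1 = −3·293 + 8·110
1 = 8·696 − 19·293
So 293·(-19) ≡ 1 (mod 696), hence d ≡ -19 ≡ 677 (mod 696).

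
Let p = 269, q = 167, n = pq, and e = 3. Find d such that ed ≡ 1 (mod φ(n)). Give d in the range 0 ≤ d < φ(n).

φ(n) = (p−1)(q−1) = 268·166 = 44488.
Need d with 3·d ≡ 1 (mod 44488). Apply the extended Euclidean algorithm:
44488 = 14829·3 + 1
3 = 3·1 + 0
Back-substitute:
1 = 44488 − 14829·3
So 3·(-14829) ≡ 1 (mod 44488), hence d ≡ -14829 ≡ 29659 (mod 44488).

29659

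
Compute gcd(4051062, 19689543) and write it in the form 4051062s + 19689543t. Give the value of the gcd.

Apply Euclid's algorithm to 19689543 and 4051062:
19689543 = 4·4051062 + 3485295
4051062 = 1·3485295 + 565767
3485295 = 6·565767 + 90693
565767 = 6·90693 + 21609
90693 = 4·21609 + 4257
21609 = 5·4257 + 324
4257 = 13·324 + 45
324 = 7·45 + 9
45 = 5·9 + 0
gcd(4051062, 19689543) = 9.
Express as a combination:
9 = 324 − 7·45
9 = −7·4257 + 92·324
9 = 92·21609 − 467·4257
9 = −467·90693 + 1960·21609
9 = 1960·565767 − 12227·90693
9 = −12227·3485295 + 75322·565767
9 = 75322·4051062 − 87549·3485295
9 = −87549·19689543 + 425518·4051062
So 9 = (-87549)·19689543 + (425518)·4051062.

9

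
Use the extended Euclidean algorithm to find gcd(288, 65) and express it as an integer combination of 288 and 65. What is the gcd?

Apply Euclid's algorithm to 288 and 65:
288 = 4·65 + 28
65 = 2·28 + 9
28 = 3·9 + 1
9 = 9·1 + 0
gcd(288, 65) = 1.
Working backward:
1 = 28 − 3·9
1 = −3·65 + 7·28
1 = 7·288 − 31·65
So 1 = (7)·288 + (-31)·65.

1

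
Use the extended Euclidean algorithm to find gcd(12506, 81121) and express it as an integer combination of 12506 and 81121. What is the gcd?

Euclidean algorithm:
81121 = 6·12506 + 6085
12506 = 2·6085 + 336
6085 = 18·336 + 37
336 = 9·37 + 3
37 = 12·3 + 1
3 = 3·1 + 0
gcd(12506, 81121) = 1.
Working backward:
1 = 37 − 12·3
1 = −12·336 + 109·37
1 = 109·6085 − 1974·336
1 = −1974·12506 + 4057·6085
1 = 4057·81121 − 26316·12506
So 1 = (4057)·81121 + (-26316)·12506.

1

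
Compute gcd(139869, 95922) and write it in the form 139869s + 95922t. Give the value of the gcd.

Euclidean algorithm:
139869 = 1·95922 + 43947
95922 = 2·43947 + 8028
43947 = 5·8028 + 3807
8028 = 2·3807 + 414
3807 = 9·414 + 81
414 = 5·81 + 9
81 = 9·9 + 0
gcd(139869, 95922) = 9.
Express as a combination:
9 = 414 − 5·81
9 = −5·3807 + 46·414
9 = 46·8028 − 97·3807
9 = −97·43947 + 531·8028
9 = 531·95922 − 1159·43947
9 = −1159·139869 + 1690·95922
So 9 = (-1159)·139869 + (1690)·95922.

9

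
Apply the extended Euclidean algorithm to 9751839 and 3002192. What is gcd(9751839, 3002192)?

1

Repeated division:
9751839 = 3·3002192 + 745263
3002192 = 4·745263 + 21140
745263 = 35·21140 + 5363
21140 = 3·5363 + 5051
5363 = 1·5051 + 312
5051 = 16·312 + 59
312 = 5·59 + 17
59 = 3·17 + 8
17 = 2·8 + 1
8 = 8·1 + 0
gcd(9751839, 3002192) = 1.
Back-substituting:
1 = 17 − 2·8
1 = −2·59 + 7·17
1 = 7·312 − 37·59
1 = −37·5051 + 599·312
1 = 599·5363 − 636·5051
1 = −636·21140 + 2507·5363
1 = 2507·745263 − 88381·21140
1 = −88381·3002192 + 356031·745263
1 = 356031·9751839 − 1156474·3002192
So 1 = (356031)·9751839 + (-1156474)·3002192.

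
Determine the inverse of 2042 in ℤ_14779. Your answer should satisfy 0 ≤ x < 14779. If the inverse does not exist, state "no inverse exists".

Run Euclid on (14779, 2042):
14779 = 7*2042 + 485
2042 = 4*485 + 102
485 = 4*102 + 77
102 = 1*77 + 25
77 = 3*25 + 2
25 = 12*2 + 1
2 = 2*1 + 0
gcd = 1, so the inverse exists. Back-substitute:
1 = 25 − 12·2
1 = −12·77 + 37·25
1 = 37·102 − 49·77
1 = −49·485 + 233·102
1 = 233·2042 − 981·485
1 = −981·14779 + 7100·2042
So 2042·7100 ≡ 1 (mod 14779).

7100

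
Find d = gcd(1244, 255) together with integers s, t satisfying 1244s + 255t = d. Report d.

1

Apply Euclid's algorithm to 1244 and 255:
1244 = 4·255 + 224
255 = 1·224 + 31
224 = 7·31 + 7
31 = 4·7 + 3
7 = 2·3 + 1
3 = 3·1 + 0
gcd(1244, 255) = 1.
Working backward:
1 = 7 − 2·3
1 = −2·31 + 9·7
1 = 9·224 − 65·31
1 = −65·255 + 74·224
1 = 74·1244 − 361·255
So 1 = (74)·1244 + (-361)·255.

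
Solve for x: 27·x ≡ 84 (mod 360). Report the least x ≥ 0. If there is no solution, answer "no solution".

gcd(27, 360):
360 = 13·27 + 9
27 = 3·9 + 0
gcd = 9, but 9 ∤ 84, so the congruence has no solution.

no solution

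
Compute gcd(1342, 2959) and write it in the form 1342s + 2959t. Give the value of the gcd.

Euclidean algorithm:
2959 = 2·1342 + 275
1342 = 4·275 + 242
275 = 1·242 + 33
242 = 7·33 + 11
33 = 3·11 + 0
gcd(1342, 2959) = 11.
Working backward:
11 = 242 − 7·33
11 = −7·275 + 8·242
11 = 8·1342 − 39·275
11 = −39·2959 + 86·1342
So 11 = (-39)·2959 + (86)·1342.

11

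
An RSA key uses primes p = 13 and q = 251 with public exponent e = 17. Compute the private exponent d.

φ(n) = (p−1)(q−1) = 12·250 = 3000.
Need d with 17·d ≡ 1 (mod 3000). Apply the extended Euclidean algorithm:
3000 = 176*17 + 8
17 = 2*8 + 1
8 = 8*1 + 0
Back-substitute:
1 = 17 − 2·8
1 = −2·3000 + 353·17
So 17·353 ≡ 1 (mod 3000), hence d = 353.

353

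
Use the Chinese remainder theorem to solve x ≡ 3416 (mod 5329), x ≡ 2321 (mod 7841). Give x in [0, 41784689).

Write x = 3416 + 5329·k. Then 5329·k ≡ 2321 − 3416 ≡ 6746 (mod 7841).
Need 5329⁻¹ mod 7841. Extended Euclid on (7841, 5329):
7841 = 1·5329 + 2512
5329 = 2·2512 + 305
2512 = 8·305 + 72
305 = 4·72 + 17
72 = 4·17 + 4
17 = 4·4 + 1
4 = 4·1 + 0
Back-substitute:
1 = 17 − 4·4
1 = −4·72 + 17·17
1 = 17·305 − 72·72
1 = −72·2512 + 593·305
1 = 593·5329 − 1258·2512
1 = −1258·7841 + 1851·5329
5329⁻¹ ≡ 1851 (mod 7841), so k ≡ 1851·6746 ≡ 3974 (mod 7841).
x = 3416 + 5329·3974 = 21180862.

21180862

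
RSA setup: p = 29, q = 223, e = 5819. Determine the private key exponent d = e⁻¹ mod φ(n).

1691

φ(n) = (p−1)(q−1) = 28·222 = 6216.
Need d with 5819·d ≡ 1 (mod 6216). Apply the extended Euclidean algorithm:
6216 = 1×5819 + 397
5819 = 14×397 + 261
397 = 1×261 + 136
261 = 1×136 + 125
136 = 1×125 + 11
125 = 11×11 + 4
11 = 2×4 + 3
4 = 1×3 + 1
3 = 3×1 + 0
Back-substitute:
1 = 4 − 3
1 = −11 + 3·4
1 = 3·125 − 34·11
1 = −34·136 + 37·125
1 = 37·261 − 71·136
1 = −71·397 + 108·261
1 = 108·5819 − 1583·397
1 = −1583·6216 + 1691·5819
So 5819·1691 ≡ 1 (mod 6216), hence d = 1691.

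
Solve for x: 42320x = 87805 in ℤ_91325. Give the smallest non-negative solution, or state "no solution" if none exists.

2624

First find gcd(42320, 91325):
91325 = 2*42320 + 6685
42320 = 6*6685 + 2210
6685 = 3*2210 + 55
2210 = 40*55 + 10
55 = 5*10 + 5
10 = 2*5 + 0
gcd = 5 and 5 | 87805, so solutions exist. Divide through by 5: 8464x ≡ 17561 (mod 18265).
Now find 8464⁻¹ mod 18265:
18265 = 2×8464 + 1337
8464 = 6×1337 + 442
1337 = 3×442 + 11
442 = 40×11 + 2
11 = 5×2 + 1
2 = 2×1 + 0
Back-substitute:
1 = 11 − 5·2
1 = −5·442 + 201·11
1 = 201·1337 − 608·442
1 = −608·8464 + 3849·1337
1 = 3849·18265 − 8306·8464
So 8464·(-8306) ≡ 1 (mod 18265), i.e. 8464⁻¹ ≡ 9959.
Then x ≡ 9959·17561 ≡ 2624 (mod 18265); the smallest non-negative solution is x = 2624.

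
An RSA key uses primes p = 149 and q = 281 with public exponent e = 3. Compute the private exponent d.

φ(n) = (p−1)(q−1) = 148·280 = 41440.
Need d with 3·d ≡ 1 (mod 41440). Apply the extended Euclidean algorithm:
41440 = 13813·3 + 1
3 = 3·1 + 0
Back-substitute:
1 = 41440 − 13813·3
So 3·(-13813) ≡ 1 (mod 41440), hence d ≡ -13813 ≡ 27627 (mod 41440).

27627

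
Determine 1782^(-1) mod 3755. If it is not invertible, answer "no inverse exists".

gcd(3755, 1782) by repeated division:
3755 = 2·1782 + 191
1782 = 9·191 + 63
191 = 3·63 + 2
63 = 31·2 + 1
2 = 2·1 + 0
gcd = 1, so the inverse exists. Back-substitute:
1 = 63 − 31·2
1 = −31·191 + 94·63
1 = 94·1782 − 877·191
1 = −877·3755 + 1848·1782
So 1782·1848 ≡ 1 (mod 3755).

1848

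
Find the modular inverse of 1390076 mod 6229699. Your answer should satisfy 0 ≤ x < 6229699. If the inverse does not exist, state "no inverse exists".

Apply the Euclidean algorithm to 6229699 and 1390076:
6229699 = 4·1390076 + 669395
1390076 = 2·669395 + 51286
669395 = 13·51286 + 2677
51286 = 19·2677 + 423
2677 = 6·423 + 139
423 = 3·139 + 6
139 = 23·6 + 1
6 = 6·1 + 0
Since gcd(1390076, 6229699) = 1, back-substitute to write 1 as a combination:
1 = 139 − 23·6
1 = −23·423 + 70·139
1 = 70·2677 − 443·423
1 = −443·51286 + 8487·2677
1 = 8487·669395 − 110774·51286
1 = −110774·1390076 + 230035·669395
1 = 230035·6229699 − 1030914·1390076
So 1390076·(-1030914) ≡ 1 (mod 6229699), and -1030914 ≡ 5198785 (mod 6229699).

5198785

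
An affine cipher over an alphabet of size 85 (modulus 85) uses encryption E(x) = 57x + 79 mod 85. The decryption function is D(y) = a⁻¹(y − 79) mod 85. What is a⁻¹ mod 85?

3

Run Euclid on (85, 57):
85 = 1×57 + 28
57 = 2×28 + 1
28 = 28×1 + 0
Since gcd(57, 85) = 1, back-substitute to write 1 as a combination:
1 = 57 − 2·28
1 = −2·85 + 3·57
So 57·3 ≡ 1 (mod 85).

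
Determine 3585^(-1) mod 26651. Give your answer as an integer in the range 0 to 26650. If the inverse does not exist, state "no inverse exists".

Run Euclid on (26651, 3585):
26651 = 7×3585 + 1556
3585 = 2×1556 + 473
1556 = 3×473 + 137
473 = 3×137 + 62
137 = 2×62 + 13
62 = 4×13 + 10
13 = 1×10 + 3
10 = 3×3 + 1
3 = 3×1 + 0
The gcd is 1. Working backward:
1 = 10 − 3·3
1 = −3·13 + 4·10
1 = 4·62 − 19·13
1 = −19·137 + 42·62
1 = 42·473 − 145·137
1 = −145·1556 + 477·473
1 = 477·3585 − 1099·1556
1 = −1099·26651 + 8170·3585
So 3585·8170 ≡ 1 (mod 26651).

8170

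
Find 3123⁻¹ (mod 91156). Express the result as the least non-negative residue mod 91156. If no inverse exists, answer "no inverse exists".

28167

Extended Euclidean algorithm:
91156 = 29×3123 + 589
3123 = 5×589 + 178
589 = 3×178 + 55
178 = 3×55 + 13
55 = 4×13 + 3
13 = 4×3 + 1
3 = 3×1 + 0
gcd = 1, so the inverse exists. Back-substitute:
1 = 13 − 4·3
1 = −4·55 + 17·13
1 = 17·178 − 55·55
1 = −55·589 + 182·178
1 = 182·3123 − 965·589
1 = −965·91156 + 28167·3123
So 3123·28167 ≡ 1 (mod 91156).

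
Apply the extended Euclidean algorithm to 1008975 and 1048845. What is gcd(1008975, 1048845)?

Apply Euclid's algorithm to 1048845 and 1008975:
1048845 = 1*1008975 + 39870
1008975 = 25*39870 + 12225
39870 = 3*12225 + 3195
12225 = 3*3195 + 2640
3195 = 1*2640 + 555
2640 = 4*555 + 420
555 = 1*420 + 135
420 = 3*135 + 15
135 = 9*15 + 0
gcd(1008975, 1048845) = 15.
Express as a combination:
15 = 420 − 3·135
15 = −3·555 + 4·420
15 = 4·2640 − 19·555
15 = −19·3195 + 23·2640
15 = 23·12225 − 88·3195
15 = −88·39870 + 287·12225
15 = 287·1008975 − 7263·39870
15 = −7263·1048845 + 7550·1008975
So 15 = (-7263)·1048845 + (7550)·1008975.

15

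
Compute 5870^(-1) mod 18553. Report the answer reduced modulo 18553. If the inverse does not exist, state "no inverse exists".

2538

Apply the Euclidean algorithm to 18553 and 5870:
18553 = 3×5870 + 943
5870 = 6×943 + 212
943 = 4×212 + 95
212 = 2×95 + 22
95 = 4×22 + 7
22 = 3×7 + 1
7 = 7×1 + 0
The gcd is 1. Working backward:
1 = 22 − 3·7
1 = −3·95 + 13·22
1 = 13·212 − 29·95
1 = −29·943 + 129·212
1 = 129·5870 − 803·943
1 = −803·18553 + 2538·5870
So 5870·2538 ≡ 1 (mod 18553).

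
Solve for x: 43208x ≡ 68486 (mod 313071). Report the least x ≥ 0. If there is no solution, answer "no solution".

First find gcd(43208, 313071):
313071 = 7×43208 + 10615
43208 = 4×10615 + 748
10615 = 14×748 + 143
748 = 5×143 + 33
143 = 4×33 + 11
33 = 3×11 + 0
gcd = 11 and 11 | 68486, so solutions exist. Divide through by 11: 3928x ≡ 6226 (mod 28461).
Now find 3928⁻¹ mod 28461:
28461 = 7·3928 + 965
3928 = 4·965 + 68
965 = 14·68 + 13
68 = 5·13 + 3
13 = 4·3 + 1
3 = 3·1 + 0
Back-substitute:
1 = 13 − 4·3
1 = −4·68 + 21·13
1 = 21·965 − 298·68
1 = −298·3928 + 1213·965
1 = 1213·28461 − 8789·3928
So 3928·(-8789) ≡ 1 (mod 28461), i.e. 3928⁻¹ ≡ 19672.
Then x ≡ 19672·6226 ≡ 10189 (mod 28461); the smallest non-negative solution is x = 10189.

10189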